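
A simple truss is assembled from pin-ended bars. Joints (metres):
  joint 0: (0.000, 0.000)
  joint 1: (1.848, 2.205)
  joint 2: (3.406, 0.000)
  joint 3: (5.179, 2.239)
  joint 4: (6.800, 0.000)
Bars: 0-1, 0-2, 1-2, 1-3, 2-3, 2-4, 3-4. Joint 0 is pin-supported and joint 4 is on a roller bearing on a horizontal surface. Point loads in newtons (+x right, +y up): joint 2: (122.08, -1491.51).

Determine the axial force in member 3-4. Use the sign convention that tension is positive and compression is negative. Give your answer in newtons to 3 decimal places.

N=5 nodes, M=7 members, R=3 reactions → 2N=10, M+R=10
member 0 (0-1): L=2.8770, (cx,cy)=(0.6423,0.7664)
member 1 (0-2): L=3.4060, (cx,cy)=(1.0000,0.0000)
member 2 (1-2): L=2.6999, (cx,cy)=(0.5771,-0.8167)
member 3 (1-3): L=3.3312, (cx,cy)=(0.9999,0.0102)
member 4 (2-3): L=2.8560, (cx,cy)=(0.6208,0.7840)
member 5 (2-4): L=3.3940, (cx,cy)=(1.0000,0.0000)
member 6 (3-4): L=2.7642, (cx,cy)=(0.5864,-0.8100)
solve A·x = −loads:
  F[0-1] = -971.3156 N (compression)
  F[0-2] = +745.9907 N (tension)
  F[1-2] = +897.2510 N (tension)
  F[1-3] = -1141.7390 N (compression)
  F[2-3] = +967.8005 N (tension)
  F[2-4] = +540.8674 N (tension)
  F[3-4] = -922.3084 N (compression)
  Rx@0 = -122.0800 N
  Ry@0 = +744.4390 N
  Ry@4 = +747.0710 N

-922.308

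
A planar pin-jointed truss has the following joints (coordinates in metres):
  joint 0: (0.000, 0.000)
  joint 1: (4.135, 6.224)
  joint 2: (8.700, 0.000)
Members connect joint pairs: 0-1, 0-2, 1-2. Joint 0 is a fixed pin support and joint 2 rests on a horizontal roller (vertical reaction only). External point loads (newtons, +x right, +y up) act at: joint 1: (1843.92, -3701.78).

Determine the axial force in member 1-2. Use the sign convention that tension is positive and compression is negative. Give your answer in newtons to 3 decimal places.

-3817.842

N=3 nodes, M=3 members, R=3 reactions → 2N=6, M+R=6
member 0 (0-1): L=7.4724, (cx,cy)=(0.5534,0.8329)
member 1 (0-2): L=8.7000, (cx,cy)=(1.0000,0.0000)
member 2 (1-2): L=7.7186, (cx,cy)=(0.5914,-0.8064)
solve A·x = −loads:
  F[0-1] = -748.2295 N (compression)
  F[0-2] = +2257.9689 N (tension)
  F[1-2] = -3817.8420 N (compression)
  Rx@0 = -1843.9200 N
  Ry@0 = +623.2262 N
  Ry@2 = +3078.5538 N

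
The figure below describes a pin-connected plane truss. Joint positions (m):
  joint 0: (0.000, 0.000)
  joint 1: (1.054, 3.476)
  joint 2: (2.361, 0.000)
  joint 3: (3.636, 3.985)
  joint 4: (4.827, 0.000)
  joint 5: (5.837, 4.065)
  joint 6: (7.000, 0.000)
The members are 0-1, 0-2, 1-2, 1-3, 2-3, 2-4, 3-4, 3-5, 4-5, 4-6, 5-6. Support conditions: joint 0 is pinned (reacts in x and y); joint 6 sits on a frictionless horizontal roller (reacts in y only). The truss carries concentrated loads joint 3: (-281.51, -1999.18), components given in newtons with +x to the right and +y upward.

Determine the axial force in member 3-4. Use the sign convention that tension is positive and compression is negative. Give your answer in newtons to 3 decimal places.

-934.524

N=7 nodes, M=11 members, R=3 reactions → 2N=14, M+R=14
member 0 (0-1): L=3.6323, (cx,cy)=(0.2902,0.9570)
member 1 (0-2): L=2.3610, (cx,cy)=(1.0000,0.0000)
member 2 (1-2): L=3.7136, (cx,cy)=(0.3519,-0.9360)
member 3 (1-3): L=2.6317, (cx,cy)=(0.9811,0.1934)
member 4 (2-3): L=4.1840, (cx,cy)=(0.3047,0.9524)
member 5 (2-4): L=2.4660, (cx,cy)=(1.0000,0.0000)
member 6 (3-4): L=4.1592, (cx,cy)=(0.2864,-0.9581)
member 7 (3-5): L=2.2025, (cx,cy)=(0.9993,0.0363)
member 8 (4-5): L=4.1886, (cx,cy)=(0.2411,0.9705)
member 9 (4-6): L=2.1730, (cx,cy)=(1.0000,0.0000)
member 10 (5-6): L=4.2281, (cx,cy)=(0.2751,-0.9614)
solve A·x = −loads:
  F[0-1] = -1171.4101 N (compression)
  F[0-2] = +58.4045 N (tension)
  F[1-2] = +1048.3385 N (tension)
  F[1-3] = -722.5197 N (compression)
  F[2-3] = -1030.2662 N (compression)
  F[2-4] = +741.3223 N (tension)
  F[3-4] = -934.5244 N (compression)
  F[3-5] = -474.0292 N (compression)
  F[4-5] = +922.6138 N (tension)
  F[4-6] = +251.2456 N (tension)
  F[5-6] = -913.4056 N (compression)
  Rx@0 = +281.5100 N
  Ry@0 = +1121.0084 N
  Ry@6 = +878.1716 N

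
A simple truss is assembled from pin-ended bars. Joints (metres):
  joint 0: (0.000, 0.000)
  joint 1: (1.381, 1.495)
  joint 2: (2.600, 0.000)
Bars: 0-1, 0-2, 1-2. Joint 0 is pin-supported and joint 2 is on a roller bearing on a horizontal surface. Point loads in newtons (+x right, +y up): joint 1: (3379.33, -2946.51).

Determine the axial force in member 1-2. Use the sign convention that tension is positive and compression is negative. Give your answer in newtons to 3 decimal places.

N=3 nodes, M=3 members, R=3 reactions → 2N=6, M+R=6
member 0 (0-1): L=2.0352, (cx,cy)=(0.6785,0.7346)
member 1 (0-2): L=2.6000, (cx,cy)=(1.0000,0.0000)
member 2 (1-2): L=1.9290, (cx,cy)=(0.6319,-0.7750)
solve A·x = −loads:
  F[0-1] = +764.6156 N (tension)
  F[0-2] = +2860.5037 N (tension)
  F[1-2] = -4526.5552 N (compression)
  Rx@0 = -3379.3300 N
  Ry@0 = -561.6549 N
  Ry@2 = +3508.1649 N

-4526.555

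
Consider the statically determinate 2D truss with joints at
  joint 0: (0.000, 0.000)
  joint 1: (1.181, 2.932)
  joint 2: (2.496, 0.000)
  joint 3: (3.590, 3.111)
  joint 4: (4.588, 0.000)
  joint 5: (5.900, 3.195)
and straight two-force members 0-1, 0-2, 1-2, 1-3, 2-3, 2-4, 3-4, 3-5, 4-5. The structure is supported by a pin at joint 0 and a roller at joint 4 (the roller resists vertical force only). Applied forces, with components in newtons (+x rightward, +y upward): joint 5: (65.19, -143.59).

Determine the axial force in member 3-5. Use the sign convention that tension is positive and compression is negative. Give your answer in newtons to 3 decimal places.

N=6 nodes, M=9 members, R=3 reactions → 2N=12, M+R=12
member 0 (0-1): L=3.1609, (cx,cy)=(0.3736,0.9276)
member 1 (0-2): L=2.4960, (cx,cy)=(1.0000,0.0000)
member 2 (1-2): L=3.2134, (cx,cy)=(0.4092,-0.9124)
member 3 (1-3): L=2.4156, (cx,cy)=(0.9973,0.0741)
member 4 (2-3): L=3.2978, (cx,cy)=(0.3317,0.9434)
member 5 (2-4): L=2.0920, (cx,cy)=(1.0000,0.0000)
member 6 (3-4): L=3.2672, (cx,cy)=(0.3055,-0.9522)
member 7 (3-5): L=2.3115, (cx,cy)=(0.9993,0.0363)
member 8 (4-5): L=3.4539, (cx,cy)=(0.3799,0.9250)
solve A·x = −loads:
  F[0-1] = +93.2089 N (tension)
  F[0-2] = +30.3648 N (tension)
  F[1-2] = -88.9556 N (compression)
  F[1-3] = +71.4245 N (tension)
  F[2-3] = +86.0383 N (tension)
  F[2-4] = -34.5806 N (compression)
  F[3-4] = -85.9853 N (compression)
  F[3-5] = +126.1194 N (tension)
  F[4-5] = -160.1796 N (compression)
  Rx@0 = -65.1900 N
  Ry@0 = -86.4586 N
  Ry@4 = +230.0486 N

126.119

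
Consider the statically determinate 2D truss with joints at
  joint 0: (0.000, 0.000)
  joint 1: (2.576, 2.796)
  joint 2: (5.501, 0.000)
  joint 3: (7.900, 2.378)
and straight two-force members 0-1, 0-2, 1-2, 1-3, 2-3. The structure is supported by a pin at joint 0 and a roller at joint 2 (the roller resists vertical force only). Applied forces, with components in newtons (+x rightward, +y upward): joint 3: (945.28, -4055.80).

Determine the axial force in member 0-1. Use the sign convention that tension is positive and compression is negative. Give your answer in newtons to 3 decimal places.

N=4 nodes, M=5 members, R=3 reactions → 2N=8, M+R=8
member 0 (0-1): L=3.8018, (cx,cy)=(0.6776,0.7354)
member 1 (0-2): L=5.5010, (cx,cy)=(1.0000,0.0000)
member 2 (1-2): L=4.0464, (cx,cy)=(0.7229,-0.6910)
member 3 (1-3): L=5.3404, (cx,cy)=(0.9969,-0.0783)
member 4 (2-3): L=3.3779, (cx,cy)=(0.7102,0.7040)
solve A·x = −loads:
  F[0-1] = +2960.6084 N (tension)
  F[0-2] = -1060.7708 N (compression)
  F[1-2] = -3681.4156 N (compression)
  F[1-3] = +4681.5883 N (tension)
  F[2-3] = -5240.6385 N (compression)
  Rx@0 = -945.2800 N
  Ry@0 = -2177.3750 N
  Ry@2 = +6233.1750 N

2960.608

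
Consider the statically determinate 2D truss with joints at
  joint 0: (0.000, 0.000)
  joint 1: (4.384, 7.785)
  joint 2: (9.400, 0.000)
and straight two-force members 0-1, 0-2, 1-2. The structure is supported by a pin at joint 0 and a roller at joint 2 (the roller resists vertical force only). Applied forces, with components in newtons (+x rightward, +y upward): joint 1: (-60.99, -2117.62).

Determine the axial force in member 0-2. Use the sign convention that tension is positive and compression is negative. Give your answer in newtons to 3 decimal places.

N=3 nodes, M=3 members, R=3 reactions → 2N=6, M+R=6
member 0 (0-1): L=8.9345, (cx,cy)=(0.4907,0.8713)
member 1 (0-2): L=9.4000, (cx,cy)=(1.0000,0.0000)
member 2 (1-2): L=9.2610, (cx,cy)=(0.5416,-0.8406)
solve A·x = −loads:
  F[0-1] = -1354.8218 N (compression)
  F[0-2] = +603.7953 N (tension)
  F[1-2] = -1114.7847 N (compression)
  Rx@0 = +60.9900 N
  Ry@0 = +1180.5095 N
  Ry@2 = +937.1105 N

603.795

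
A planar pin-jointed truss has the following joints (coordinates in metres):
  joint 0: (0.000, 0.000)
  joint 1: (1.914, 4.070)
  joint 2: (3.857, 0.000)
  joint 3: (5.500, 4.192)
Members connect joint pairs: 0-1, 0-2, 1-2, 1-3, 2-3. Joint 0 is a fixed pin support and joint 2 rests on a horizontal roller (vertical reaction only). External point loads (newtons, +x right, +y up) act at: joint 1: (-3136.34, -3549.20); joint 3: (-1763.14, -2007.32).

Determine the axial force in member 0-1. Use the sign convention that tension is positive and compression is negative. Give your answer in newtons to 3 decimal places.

N=4 nodes, M=5 members, R=3 reactions → 2N=8, M+R=8
member 0 (0-1): L=4.4976, (cx,cy)=(0.4256,0.9049)
member 1 (0-2): L=3.8570, (cx,cy)=(1.0000,0.0000)
member 2 (1-2): L=4.5100, (cx,cy)=(0.4308,-0.9024)
member 3 (1-3): L=3.5881, (cx,cy)=(0.9994,0.0340)
member 4 (2-3): L=4.5025, (cx,cy)=(0.3649,0.9310)
solve A·x = −loads:
  F[0-1] = -6805.7089 N (compression)
  F[0-2] = -2003.2326 N (compression)
  F[1-2] = +2854.2903 N (tension)
  F[1-3] = -990.1649 N (compression)
  F[2-3] = -2119.8306 N (compression)
  Rx@0 = +4899.4800 N
  Ry@0 = +6158.6869 N
  Ry@2 = -602.1669 N

-6805.709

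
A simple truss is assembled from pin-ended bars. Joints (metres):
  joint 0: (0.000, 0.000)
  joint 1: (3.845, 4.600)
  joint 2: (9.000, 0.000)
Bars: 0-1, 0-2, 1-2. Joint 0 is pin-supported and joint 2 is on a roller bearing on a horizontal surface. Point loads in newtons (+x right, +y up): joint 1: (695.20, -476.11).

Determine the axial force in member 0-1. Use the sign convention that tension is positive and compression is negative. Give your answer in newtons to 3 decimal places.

N=3 nodes, M=3 members, R=3 reactions → 2N=6, M+R=6
member 0 (0-1): L=5.9953, (cx,cy)=(0.6413,0.7673)
member 1 (0-2): L=9.0000, (cx,cy)=(1.0000,0.0000)
member 2 (1-2): L=6.9090, (cx,cy)=(0.7461,-0.6658)
solve A·x = −loads:
  F[0-1] = +107.6804 N (tension)
  F[0-2] = +626.1411 N (tension)
  F[1-2] = -839.1847 N (compression)
  Rx@0 = -695.2000 N
  Ry@0 = -82.6192 N
  Ry@2 = +558.7292 N

107.680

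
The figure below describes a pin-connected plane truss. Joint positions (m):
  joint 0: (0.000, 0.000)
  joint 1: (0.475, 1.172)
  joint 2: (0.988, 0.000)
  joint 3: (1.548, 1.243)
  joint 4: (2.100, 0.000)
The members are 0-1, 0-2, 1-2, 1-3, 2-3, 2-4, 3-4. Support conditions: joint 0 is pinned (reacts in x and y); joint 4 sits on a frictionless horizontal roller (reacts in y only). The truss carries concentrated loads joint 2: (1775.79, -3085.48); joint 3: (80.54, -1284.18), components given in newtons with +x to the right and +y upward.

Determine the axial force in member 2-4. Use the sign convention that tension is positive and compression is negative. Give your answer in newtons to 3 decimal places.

N=5 nodes, M=7 members, R=3 reactions → 2N=10, M+R=10
member 0 (0-1): L=1.2646, (cx,cy)=(0.3756,0.9268)
member 1 (0-2): L=0.9880, (cx,cy)=(1.0000,0.0000)
member 2 (1-2): L=1.2794, (cx,cy)=(0.4010,-0.9161)
member 3 (1-3): L=1.0753, (cx,cy)=(0.9978,0.0660)
member 4 (2-3): L=1.3633, (cx,cy)=(0.4108,0.9117)
member 5 (2-4): L=1.1120, (cx,cy)=(1.0000,0.0000)
member 6 (3-4): L=1.3601, (cx,cy)=(0.4059,-0.9139)
solve A·x = −loads:
  F[0-1] = -2075.7098 N (compression)
  F[0-2] = +2635.9943 N (tension)
  F[1-2] = +1986.0941 N (tension)
  F[1-3] = -1579.5005 N (compression)
  F[2-3] = +1388.6017 N (tension)
  F[2-4] = +1086.2103 N (tension)
  F[3-4] = -2676.2810 N (compression)
  Rx@0 = -1856.3300 N
  Ry@0 = +1923.7190 N
  Ry@4 = +2445.9410 N

1086.210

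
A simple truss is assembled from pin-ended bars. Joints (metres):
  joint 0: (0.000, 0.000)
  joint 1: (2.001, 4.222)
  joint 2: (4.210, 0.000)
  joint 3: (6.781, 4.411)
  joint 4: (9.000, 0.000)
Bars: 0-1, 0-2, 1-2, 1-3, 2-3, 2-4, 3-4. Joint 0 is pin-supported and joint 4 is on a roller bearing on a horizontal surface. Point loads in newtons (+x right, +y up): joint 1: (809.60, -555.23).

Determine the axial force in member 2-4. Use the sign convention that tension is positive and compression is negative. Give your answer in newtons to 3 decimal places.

N=5 nodes, M=7 members, R=3 reactions → 2N=10, M+R=10
member 0 (0-1): L=4.6722, (cx,cy)=(0.4283,0.9036)
member 1 (0-2): L=4.2100, (cx,cy)=(1.0000,0.0000)
member 2 (1-2): L=4.7650, (cx,cy)=(0.4636,-0.8860)
member 3 (1-3): L=4.7837, (cx,cy)=(0.9992,0.0395)
member 4 (2-3): L=5.1056, (cx,cy)=(0.5036,0.8640)
member 5 (2-4): L=4.7900, (cx,cy)=(1.0000,0.0000)
member 6 (3-4): L=4.9377, (cx,cy)=(0.4494,-0.8933)
solve A·x = −loads:
  F[0-1] = -57.5352 N (compression)
  F[0-2] = +834.2412 N (tension)
  F[1-2] = -592.9195 N (compression)
  F[1-3] = -559.8059 N (compression)
  F[2-3] = +608.0813 N (tension)
  F[2-4] = +253.1594 N (tension)
  F[3-4] = -563.3282 N (compression)
  Rx@0 = -809.6000 N
  Ry@0 = +51.9915 N
  Ry@4 = +503.2385 N

253.159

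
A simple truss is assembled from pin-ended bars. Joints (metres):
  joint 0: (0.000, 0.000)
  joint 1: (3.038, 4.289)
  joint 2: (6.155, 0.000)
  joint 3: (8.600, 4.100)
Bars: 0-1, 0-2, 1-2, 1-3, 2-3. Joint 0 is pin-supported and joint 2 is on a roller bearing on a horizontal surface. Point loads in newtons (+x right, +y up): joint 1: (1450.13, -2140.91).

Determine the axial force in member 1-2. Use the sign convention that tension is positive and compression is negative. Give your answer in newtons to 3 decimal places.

-2555.458

N=4 nodes, M=5 members, R=3 reactions → 2N=8, M+R=8
member 0 (0-1): L=5.2559, (cx,cy)=(0.5780,0.8160)
member 1 (0-2): L=6.1550, (cx,cy)=(1.0000,0.0000)
member 2 (1-2): L=5.3020, (cx,cy)=(0.5879,-0.8089)
member 3 (1-3): L=5.5652, (cx,cy)=(0.9994,-0.0340)
member 4 (2-3): L=4.7737, (cx,cy)=(0.5122,0.8589)
solve A·x = −loads:
  F[0-1] = -90.3126 N (compression)
  F[0-2] = +1502.3318 N (tension)
  F[1-2] = -2555.4584 N (compression)
  F[1-3] = +0.0000 N (tension)
  F[2-3] = -0.0000 N (compression)
  Rx@0 = -1450.1300 N
  Ry@0 = +73.6976 N
  Ry@2 = +2067.2124 N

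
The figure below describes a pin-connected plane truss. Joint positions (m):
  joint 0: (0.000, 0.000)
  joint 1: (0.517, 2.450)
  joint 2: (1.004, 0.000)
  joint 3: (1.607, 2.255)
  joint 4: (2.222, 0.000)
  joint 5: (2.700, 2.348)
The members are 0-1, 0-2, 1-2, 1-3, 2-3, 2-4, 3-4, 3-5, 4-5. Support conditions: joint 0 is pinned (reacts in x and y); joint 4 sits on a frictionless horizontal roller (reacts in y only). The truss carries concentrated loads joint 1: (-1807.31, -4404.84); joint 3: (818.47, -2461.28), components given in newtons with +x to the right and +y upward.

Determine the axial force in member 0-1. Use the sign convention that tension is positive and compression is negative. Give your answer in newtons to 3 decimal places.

-5338.341

N=6 nodes, M=9 members, R=3 reactions → 2N=12, M+R=12
member 0 (0-1): L=2.5040, (cx,cy)=(0.2065,0.9785)
member 1 (0-2): L=1.0040, (cx,cy)=(1.0000,0.0000)
member 2 (1-2): L=2.4979, (cx,cy)=(0.1950,-0.9808)
member 3 (1-3): L=1.1073, (cx,cy)=(0.9844,-0.1761)
member 4 (2-3): L=2.3342, (cx,cy)=(0.2583,0.9661)
member 5 (2-4): L=1.2180, (cx,cy)=(1.0000,0.0000)
member 6 (3-4): L=2.3374, (cx,cy)=(0.2631,-0.9648)
member 7 (3-5): L=1.0969, (cx,cy)=(0.9964,0.0848)
member 8 (4-5): L=2.3962, (cx,cy)=(0.1995,0.9799)
solve A·x = −loads:
  F[0-1] = -5338.3413 N (compression)
  F[0-2] = +113.3854 N (tension)
  F[1-2] = +731.9051 N (tension)
  F[1-3] = +571.3202 N (tension)
  F[2-3] = -743.0831 N (compression)
  F[2-4] = +448.0386 N (tension)
  F[3-4] = -1702.8086 N (compression)
  F[3-5] = -0.0000 N (tension)
  F[4-5] = -0.0000 N (tension)
  Rx@0 = +988.8400 N
  Ry@0 = +5223.3119 N
  Ry@4 = +1642.8081 N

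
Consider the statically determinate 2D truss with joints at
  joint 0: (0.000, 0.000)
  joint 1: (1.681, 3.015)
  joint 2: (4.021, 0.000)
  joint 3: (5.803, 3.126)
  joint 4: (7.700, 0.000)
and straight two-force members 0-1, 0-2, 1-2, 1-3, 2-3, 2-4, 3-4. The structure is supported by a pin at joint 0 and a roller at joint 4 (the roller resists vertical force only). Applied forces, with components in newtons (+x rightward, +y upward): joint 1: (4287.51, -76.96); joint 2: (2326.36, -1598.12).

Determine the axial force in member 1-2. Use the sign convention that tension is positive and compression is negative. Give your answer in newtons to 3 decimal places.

N=5 nodes, M=7 members, R=3 reactions → 2N=10, M+R=10
member 0 (0-1): L=3.4520, (cx,cy)=(0.4870,0.8734)
member 1 (0-2): L=4.0210, (cx,cy)=(1.0000,0.0000)
member 2 (1-2): L=3.8165, (cx,cy)=(0.6131,-0.7900)
member 3 (1-3): L=4.1235, (cx,cy)=(0.9996,0.0269)
member 4 (2-3): L=3.5982, (cx,cy)=(0.4952,0.8688)
member 5 (2-4): L=3.6790, (cx,cy)=(1.0000,0.0000)
member 6 (3-4): L=3.6566, (cx,cy)=(0.5188,-0.8549)
solve A·x = −loads:
  F[0-1] = +979.0070 N (tension)
  F[0-2] = +6137.1224 N (tension)
  F[1-2] = -1282.9076 N (compression)
  F[1-3] = -3025.2773 N (compression)
  F[2-3] = +3006.1383 N (tension)
  F[2-4] = +1535.4186 N (tension)
  F[3-4] = -2959.6003 N (compression)
  Rx@0 = -6613.8700 N
  Ry@0 = -855.0827 N
  Ry@4 = +2530.1627 N

-1282.908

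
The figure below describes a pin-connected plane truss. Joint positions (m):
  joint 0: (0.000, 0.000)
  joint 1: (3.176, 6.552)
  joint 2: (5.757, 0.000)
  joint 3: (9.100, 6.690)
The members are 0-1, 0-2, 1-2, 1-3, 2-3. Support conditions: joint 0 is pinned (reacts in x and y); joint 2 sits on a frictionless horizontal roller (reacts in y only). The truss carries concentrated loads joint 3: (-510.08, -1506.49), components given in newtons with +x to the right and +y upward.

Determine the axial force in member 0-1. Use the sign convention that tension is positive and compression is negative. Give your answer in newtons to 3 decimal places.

313.440

N=4 nodes, M=5 members, R=3 reactions → 2N=8, M+R=8
member 0 (0-1): L=7.2812, (cx,cy)=(0.4362,0.8999)
member 1 (0-2): L=5.7570, (cx,cy)=(1.0000,0.0000)
member 2 (1-2): L=7.0420, (cx,cy)=(0.3665,-0.9304)
member 3 (1-3): L=5.9256, (cx,cy)=(0.9997,0.0233)
member 4 (2-3): L=7.4788, (cx,cy)=(0.4470,0.8945)
solve A·x = −loads:
  F[0-1] = +313.4398 N (tension)
  F[0-2] = -646.8001 N (compression)
  F[1-2] = -296.9963 N (compression)
  F[1-3] = +245.6399 N (tension)
  F[2-3] = -1690.5008 N (compression)
  Rx@0 = +510.0800 N
  Ry@0 = -282.0498 N
  Ry@2 = +1788.5398 N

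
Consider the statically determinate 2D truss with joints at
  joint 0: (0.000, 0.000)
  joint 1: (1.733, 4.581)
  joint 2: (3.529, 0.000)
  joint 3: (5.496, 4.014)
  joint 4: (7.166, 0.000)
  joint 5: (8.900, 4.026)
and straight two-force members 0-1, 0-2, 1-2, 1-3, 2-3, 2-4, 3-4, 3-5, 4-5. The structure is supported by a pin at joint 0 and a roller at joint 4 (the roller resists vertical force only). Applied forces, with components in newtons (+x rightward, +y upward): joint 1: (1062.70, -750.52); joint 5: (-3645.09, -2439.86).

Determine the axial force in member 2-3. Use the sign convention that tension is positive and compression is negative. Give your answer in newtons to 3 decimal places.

-986.539

N=6 nodes, M=9 members, R=3 reactions → 2N=12, M+R=12
member 0 (0-1): L=4.8978, (cx,cy)=(0.3538,0.9353)
member 1 (0-2): L=3.5290, (cx,cy)=(1.0000,0.0000)
member 2 (1-2): L=4.9205, (cx,cy)=(0.3650,-0.9310)
member 3 (1-3): L=3.8055, (cx,cy)=(0.9888,-0.1490)
member 4 (2-3): L=4.4700, (cx,cy)=(0.4400,0.8980)
member 5 (2-4): L=3.6370, (cx,cy)=(1.0000,0.0000)
member 6 (3-4): L=4.3475, (cx,cy)=(0.3841,-0.9233)
member 7 (3-5): L=3.4040, (cx,cy)=(1.0000,0.0035)
member 8 (4-5): L=4.3835, (cx,cy)=(0.3956,0.9184)
solve A·x = −loads:
  F[0-1] = -1440.3372 N (compression)
  F[0-2] = -2072.7564 N (compression)
  F[1-2] = +951.5412 N (tension)
  F[1-3] = -1941.3198 N (compression)
  F[2-3] = -986.5390 N (compression)
  F[2-4] = -1291.3224 N (compression)
  F[3-4] = +636.2988 N (tension)
  F[3-5] = -2598.2023 N (compression)
  F[4-5] = -2646.5664 N (compression)
  Rx@0 = +2582.3900 N
  Ry@0 = +1347.1618 N
  Ry@4 = +1843.2182 N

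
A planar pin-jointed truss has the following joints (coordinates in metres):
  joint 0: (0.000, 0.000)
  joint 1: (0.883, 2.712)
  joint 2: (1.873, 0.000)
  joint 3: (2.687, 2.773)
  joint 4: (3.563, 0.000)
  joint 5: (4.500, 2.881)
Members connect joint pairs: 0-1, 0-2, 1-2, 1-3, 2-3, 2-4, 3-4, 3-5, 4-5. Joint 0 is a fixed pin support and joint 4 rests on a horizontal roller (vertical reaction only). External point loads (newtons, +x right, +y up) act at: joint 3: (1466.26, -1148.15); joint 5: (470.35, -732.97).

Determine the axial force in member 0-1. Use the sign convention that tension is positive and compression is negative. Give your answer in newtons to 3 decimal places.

N=6 nodes, M=9 members, R=3 reactions → 2N=12, M+R=12
member 0 (0-1): L=2.8521, (cx,cy)=(0.3096,0.9509)
member 1 (0-2): L=1.8730, (cx,cy)=(1.0000,0.0000)
member 2 (1-2): L=2.8870, (cx,cy)=(0.3429,-0.9394)
member 3 (1-3): L=1.8050, (cx,cy)=(0.9994,0.0338)
member 4 (2-3): L=2.8900, (cx,cy)=(0.2817,0.9595)
member 5 (2-4): L=1.6900, (cx,cy)=(1.0000,0.0000)
member 6 (3-4): L=2.9081, (cx,cy)=(0.3012,-0.9536)
member 7 (3-5): L=1.8162, (cx,cy)=(0.9982,0.0595)
member 8 (4-5): L=3.0295, (cx,cy)=(0.3093,0.9510)
solve A·x = −loads:
  F[0-1] = +1505.9361 N (tension)
  F[0-2] = +1470.3821 N (tension)
  F[1-2] = -1489.2094 N (compression)
  F[1-3] = +977.4523 N (tension)
  F[2-3] = +1457.9416 N (tension)
  F[2-4] = +549.0715 N (tension)
  F[3-4] = -2660.6268 N (compression)
  F[3-5] = +724.0206 N (tension)
  F[4-5] = -816.0348 N (compression)
  Rx@0 = -1936.6100 N
  Ry@0 = -1431.9480 N
  Ry@4 = +3313.0680 N

1505.936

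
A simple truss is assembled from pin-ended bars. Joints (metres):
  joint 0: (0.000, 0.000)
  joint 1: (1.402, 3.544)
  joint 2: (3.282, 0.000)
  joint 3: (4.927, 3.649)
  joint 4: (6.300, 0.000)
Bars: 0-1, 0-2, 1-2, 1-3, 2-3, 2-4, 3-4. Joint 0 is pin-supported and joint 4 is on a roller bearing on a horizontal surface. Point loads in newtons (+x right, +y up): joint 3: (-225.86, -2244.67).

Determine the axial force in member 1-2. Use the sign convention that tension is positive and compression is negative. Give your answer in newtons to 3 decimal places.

682.792

N=5 nodes, M=7 members, R=3 reactions → 2N=10, M+R=10
member 0 (0-1): L=3.8112, (cx,cy)=(0.3679,0.9299)
member 1 (0-2): L=3.2820, (cx,cy)=(1.0000,0.0000)
member 2 (1-2): L=4.0118, (cx,cy)=(0.4686,-0.8834)
member 3 (1-3): L=3.5266, (cx,cy)=(0.9996,0.0298)
member 4 (2-3): L=4.0027, (cx,cy)=(0.4110,0.9116)
member 5 (2-4): L=3.0180, (cx,cy)=(1.0000,0.0000)
member 6 (3-4): L=3.8988, (cx,cy)=(0.3522,-0.9359)
solve A·x = −loads:
  F[0-1] = -666.7679 N (compression)
  F[0-2] = +19.4168 N (tension)
  F[1-2] = +682.7918 N (tension)
  F[1-3] = -565.4978 N (compression)
  F[2-3] = -661.6365 N (compression)
  F[2-4] = +611.3048 N (tension)
  F[3-4] = -1735.8563 N (compression)
  Rx@0 = +225.8600 N
  Ry@0 = +620.0151 N
  Ry@4 = +1624.6549 N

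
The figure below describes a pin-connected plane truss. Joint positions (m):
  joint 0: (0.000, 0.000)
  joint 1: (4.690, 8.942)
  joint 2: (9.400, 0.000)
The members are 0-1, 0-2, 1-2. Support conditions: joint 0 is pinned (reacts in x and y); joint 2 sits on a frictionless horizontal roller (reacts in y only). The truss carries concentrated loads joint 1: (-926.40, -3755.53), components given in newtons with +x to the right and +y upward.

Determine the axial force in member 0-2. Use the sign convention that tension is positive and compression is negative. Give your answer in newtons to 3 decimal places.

N=3 nodes, M=3 members, R=3 reactions → 2N=6, M+R=6
member 0 (0-1): L=10.0973, (cx,cy)=(0.4645,0.8856)
member 1 (0-2): L=9.4000, (cx,cy)=(1.0000,0.0000)
member 2 (1-2): L=10.1066, (cx,cy)=(0.4660,-0.8848)
solve A·x = −loads:
  F[0-1] = -3120.0034 N (compression)
  F[0-2] = +522.7811 N (tension)
  F[1-2] = -1121.7711 N (compression)
  Rx@0 = +926.4000 N
  Ry@0 = +2763.0229 N
  Ry@2 = +992.5071 N

522.781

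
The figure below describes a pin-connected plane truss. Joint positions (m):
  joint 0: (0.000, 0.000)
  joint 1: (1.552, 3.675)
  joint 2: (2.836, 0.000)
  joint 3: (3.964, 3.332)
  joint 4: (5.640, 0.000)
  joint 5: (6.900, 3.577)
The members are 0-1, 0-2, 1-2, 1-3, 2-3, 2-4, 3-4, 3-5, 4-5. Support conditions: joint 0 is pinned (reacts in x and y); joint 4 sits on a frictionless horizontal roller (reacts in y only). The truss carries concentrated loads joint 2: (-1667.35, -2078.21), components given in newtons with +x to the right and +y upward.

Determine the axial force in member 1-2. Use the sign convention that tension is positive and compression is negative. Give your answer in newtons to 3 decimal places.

1220.842

N=6 nodes, M=9 members, R=3 reactions → 2N=12, M+R=12
member 0 (0-1): L=3.9893, (cx,cy)=(0.3890,0.9212)
member 1 (0-2): L=2.8360, (cx,cy)=(1.0000,0.0000)
member 2 (1-2): L=3.8928, (cx,cy)=(0.3298,-0.9440)
member 3 (1-3): L=2.4363, (cx,cy)=(0.9900,-0.1408)
member 4 (2-3): L=3.5178, (cx,cy)=(0.3207,0.9472)
member 5 (2-4): L=2.8040, (cx,cy)=(1.0000,0.0000)
member 6 (3-4): L=3.7298, (cx,cy)=(0.4494,-0.8934)
member 7 (3-5): L=2.9462, (cx,cy)=(0.9965,0.0832)
member 8 (4-5): L=3.7924, (cx,cy)=(0.3322,0.9432)
solve A·x = −loads:
  F[0-1] = -1121.5668 N (compression)
  F[0-2] = -1231.0123 N (compression)
  F[1-2] = +1220.8422 N (tension)
  F[1-3] = -847.4557 N (compression)
  F[2-3] = +977.2943 N (tension)
  F[2-4] = +525.6366 N (tension)
  F[3-4] = -1169.7522 N (compression)
  F[3-5] = -0.0000 N (tension)
  F[4-5] = +0.0000 N (tension)
  Rx@0 = +1667.3500 N
  Ry@0 = +1033.2094 N
  Ry@4 = +1045.0006 N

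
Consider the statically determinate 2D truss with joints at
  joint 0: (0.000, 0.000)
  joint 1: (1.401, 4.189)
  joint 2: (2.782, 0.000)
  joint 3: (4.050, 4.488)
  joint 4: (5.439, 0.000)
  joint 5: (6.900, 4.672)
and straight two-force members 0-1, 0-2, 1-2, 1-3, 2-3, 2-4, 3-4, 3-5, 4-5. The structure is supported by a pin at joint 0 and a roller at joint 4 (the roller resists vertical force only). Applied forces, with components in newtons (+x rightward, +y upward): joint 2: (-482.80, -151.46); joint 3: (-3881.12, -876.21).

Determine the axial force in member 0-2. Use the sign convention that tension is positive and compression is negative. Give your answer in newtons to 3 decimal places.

N=6 nodes, M=9 members, R=3 reactions → 2N=12, M+R=12
member 0 (0-1): L=4.4171, (cx,cy)=(0.3172,0.9484)
member 1 (0-2): L=2.7820, (cx,cy)=(1.0000,0.0000)
member 2 (1-2): L=4.4108, (cx,cy)=(0.3131,-0.9497)
member 3 (1-3): L=2.6658, (cx,cy)=(0.9937,0.1122)
member 4 (2-3): L=4.6637, (cx,cy)=(0.2719,0.9623)
member 5 (2-4): L=2.6570, (cx,cy)=(1.0000,0.0000)
member 6 (3-4): L=4.6980, (cx,cy)=(0.2957,-0.9553)
member 7 (3-5): L=2.8559, (cx,cy)=(0.9979,0.0644)
member 8 (4-5): L=4.8951, (cx,cy)=(0.2985,0.9544)
solve A·x = −loads:
  F[0-1] = -3690.8402 N (compression)
  F[0-2] = -3193.2650 N (compression)
  F[1-2] = +3419.2106 N (tension)
  F[1-3] = -2255.4323 N (compression)
  F[2-3] = -3217.0251 N (compression)
  F[2-4] = -765.2489 N (compression)
  F[3-4] = +2588.3085 N (tension)
  F[3-5] = +0.0000 N (tension)
  F[4-5] = -0.0000 N (compression)
  Rx@0 = +4363.9200 N
  Ry@0 = +3500.2669 N
  Ry@4 = -2472.5969 N

-3193.265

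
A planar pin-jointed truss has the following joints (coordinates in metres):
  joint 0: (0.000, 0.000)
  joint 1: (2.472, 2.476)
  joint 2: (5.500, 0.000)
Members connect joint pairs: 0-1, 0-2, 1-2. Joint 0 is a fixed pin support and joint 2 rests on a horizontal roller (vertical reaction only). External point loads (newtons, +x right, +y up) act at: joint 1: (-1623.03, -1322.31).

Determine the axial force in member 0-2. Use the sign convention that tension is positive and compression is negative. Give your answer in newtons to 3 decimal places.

-166.736

N=3 nodes, M=3 members, R=3 reactions → 2N=6, M+R=6
member 0 (0-1): L=3.4988, (cx,cy)=(0.7065,0.7077)
member 1 (0-2): L=5.5000, (cx,cy)=(1.0000,0.0000)
member 2 (1-2): L=3.9114, (cx,cy)=(0.7741,-0.6330)
solve A·x = −loads:
  F[0-1] = -2061.1775 N (compression)
  F[0-2] = -166.7361 N (compression)
  F[1-2] = +215.3825 N (tension)
  Rx@0 = +1623.0300 N
  Ry@0 = +1458.6504 N
  Ry@2 = -136.3404 N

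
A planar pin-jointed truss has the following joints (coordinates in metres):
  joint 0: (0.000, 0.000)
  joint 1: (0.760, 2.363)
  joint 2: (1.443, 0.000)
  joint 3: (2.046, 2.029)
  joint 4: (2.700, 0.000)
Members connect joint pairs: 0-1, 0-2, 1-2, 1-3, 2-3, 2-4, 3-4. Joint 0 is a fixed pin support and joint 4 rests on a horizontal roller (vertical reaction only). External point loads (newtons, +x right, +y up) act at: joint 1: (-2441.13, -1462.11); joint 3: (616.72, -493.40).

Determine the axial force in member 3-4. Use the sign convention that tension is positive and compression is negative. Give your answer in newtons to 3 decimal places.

N=5 nodes, M=7 members, R=3 reactions → 2N=10, M+R=10
member 0 (0-1): L=2.4822, (cx,cy)=(0.3062,0.9520)
member 1 (0-2): L=1.4430, (cx,cy)=(1.0000,0.0000)
member 2 (1-2): L=2.4597, (cx,cy)=(0.2777,-0.9607)
member 3 (1-3): L=1.3287, (cx,cy)=(0.9679,-0.2514)
member 4 (2-3): L=2.1167, (cx,cy)=(0.2849,0.9586)
member 5 (2-4): L=1.2570, (cx,cy)=(1.0000,0.0000)
member 6 (3-4): L=2.1318, (cx,cy)=(0.3068,-0.9518)
solve A·x = −loads:
  F[0-1] = -2986.4813 N (compression)
  F[0-2] = -910.0130 N (compression)
  F[1-2] = +1107.8839 N (tension)
  F[1-3] = +1259.5496 N (tension)
  F[2-3] = -1110.3242 N (compression)
  F[2-4] = -286.0783 N (compression)
  F[3-4] = +932.5089 N (tension)
  Rx@0 = +1824.4100 N
  Ry@0 = +2843.0527 N
  Ry@4 = -887.5427 N

932.509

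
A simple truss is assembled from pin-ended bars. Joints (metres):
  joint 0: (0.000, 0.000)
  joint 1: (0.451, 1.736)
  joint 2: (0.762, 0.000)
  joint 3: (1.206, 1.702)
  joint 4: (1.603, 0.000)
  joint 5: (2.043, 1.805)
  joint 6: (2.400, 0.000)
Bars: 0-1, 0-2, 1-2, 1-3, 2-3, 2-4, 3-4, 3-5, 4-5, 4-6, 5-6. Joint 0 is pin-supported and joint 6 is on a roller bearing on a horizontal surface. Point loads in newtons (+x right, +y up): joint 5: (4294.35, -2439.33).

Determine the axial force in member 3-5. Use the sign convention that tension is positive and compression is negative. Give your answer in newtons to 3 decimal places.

N=7 nodes, M=11 members, R=3 reactions → 2N=14, M+R=14
member 0 (0-1): L=1.7936, (cx,cy)=(0.2514,0.9679)
member 1 (0-2): L=0.7620, (cx,cy)=(1.0000,0.0000)
member 2 (1-2): L=1.7636, (cx,cy)=(0.1763,-0.9843)
member 3 (1-3): L=0.7558, (cx,cy)=(0.9990,-0.0450)
member 4 (2-3): L=1.7590, (cx,cy)=(0.2524,0.9676)
member 5 (2-4): L=0.8410, (cx,cy)=(1.0000,0.0000)
member 6 (3-4): L=1.7477, (cx,cy)=(0.2272,-0.9739)
member 7 (3-5): L=0.8433, (cx,cy)=(0.9925,0.1221)
member 8 (4-5): L=1.8579, (cx,cy)=(0.2368,0.9716)
member 9 (4-6): L=0.7970, (cx,cy)=(1.0000,0.0000)
member 10 (5-6): L=1.8400, (cx,cy)=(0.1940,-0.9810)
solve A·x = −loads:
  F[0-1] = +2962.0245 N (tension)
  F[0-2] = +3549.5612 N (tension)
  F[1-2] = -2970.5388 N (compression)
  F[1-3] = +1269.8996 N (tension)
  F[2-3] = +3021.8439 N (tension)
  F[2-4] = +2262.9566 N (tension)
  F[3-4] = -2612.1459 N (compression)
  F[3-5] = +2644.5606 N (tension)
  F[4-5] = +2618.3500 N (tension)
  F[4-6] = +1049.4789 N (tension)
  F[5-6] = -5408.9782 N (compression)
  Rx@0 = -4294.3500 N
  Ry@0 = -2866.8587 N
  Ry@6 = +5306.1887 N

2644.561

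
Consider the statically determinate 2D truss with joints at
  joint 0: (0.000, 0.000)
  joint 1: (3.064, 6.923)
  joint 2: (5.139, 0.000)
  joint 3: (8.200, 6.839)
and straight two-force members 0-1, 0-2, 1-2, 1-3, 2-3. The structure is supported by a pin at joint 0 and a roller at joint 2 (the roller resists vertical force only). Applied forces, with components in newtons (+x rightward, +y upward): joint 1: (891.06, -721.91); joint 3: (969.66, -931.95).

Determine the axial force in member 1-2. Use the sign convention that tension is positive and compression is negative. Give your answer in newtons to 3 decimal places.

-3652.644

N=4 nodes, M=5 members, R=3 reactions → 2N=8, M+R=8
member 0 (0-1): L=7.5707, (cx,cy)=(0.4047,0.9144)
member 1 (0-2): L=5.1390, (cx,cy)=(1.0000,0.0000)
member 2 (1-2): L=7.2273, (cx,cy)=(0.2871,-0.9579)
member 3 (1-3): L=5.1367, (cx,cy)=(0.9999,-0.0164)
member 4 (2-3): L=7.4928, (cx,cy)=(0.4085,0.9127)
solve A·x = −loads:
  F[0-1] = +3012.1490 N (tension)
  F[0-2] = +641.6541 N (tension)
  F[1-2] = -3652.6440 N (compression)
  F[1-3] = +1376.8885 N (tension)
  F[2-3] = -996.3709 N (compression)
  Rx@0 = -1860.7200 N
  Ry@0 = -2754.4364 N
  Ry@2 = +4408.2964 N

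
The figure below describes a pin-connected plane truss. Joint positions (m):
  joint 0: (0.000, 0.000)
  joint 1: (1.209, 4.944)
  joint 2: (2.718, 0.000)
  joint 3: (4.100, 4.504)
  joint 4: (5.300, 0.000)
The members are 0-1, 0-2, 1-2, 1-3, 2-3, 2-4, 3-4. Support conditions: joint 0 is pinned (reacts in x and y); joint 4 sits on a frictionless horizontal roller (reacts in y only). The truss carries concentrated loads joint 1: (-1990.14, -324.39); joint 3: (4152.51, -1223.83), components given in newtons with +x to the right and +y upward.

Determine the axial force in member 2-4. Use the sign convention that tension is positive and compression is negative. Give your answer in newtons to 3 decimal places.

717.528

N=5 nodes, M=7 members, R=3 reactions → 2N=10, M+R=10
member 0 (0-1): L=5.0897, (cx,cy)=(0.2375,0.9714)
member 1 (0-2): L=2.7180, (cx,cy)=(1.0000,0.0000)
member 2 (1-2): L=5.1692, (cx,cy)=(0.2919,-0.9564)
member 3 (1-3): L=2.9243, (cx,cy)=(0.9886,-0.1505)
member 4 (2-3): L=4.7113, (cx,cy)=(0.2933,0.9560)
member 5 (2-4): L=2.5820, (cx,cy)=(1.0000,0.0000)
member 6 (3-4): L=4.6611, (cx,cy)=(0.2574,-0.9663)
solve A·x = −loads:
  F[0-1] = +1178.6365 N (tension)
  F[0-2] = +1882.3971 N (tension)
  F[1-2] = -1989.8804 N (compression)
  F[1-3] = +2883.8369 N (tension)
  F[2-3] = +1990.7826 N (tension)
  F[2-4] = +717.5279 N (tension)
  F[3-4] = -2787.0682 N (compression)
  Rx@0 = -2162.3700 N
  Ry@0 = -1144.9014 N
  Ry@4 = +2693.1214 N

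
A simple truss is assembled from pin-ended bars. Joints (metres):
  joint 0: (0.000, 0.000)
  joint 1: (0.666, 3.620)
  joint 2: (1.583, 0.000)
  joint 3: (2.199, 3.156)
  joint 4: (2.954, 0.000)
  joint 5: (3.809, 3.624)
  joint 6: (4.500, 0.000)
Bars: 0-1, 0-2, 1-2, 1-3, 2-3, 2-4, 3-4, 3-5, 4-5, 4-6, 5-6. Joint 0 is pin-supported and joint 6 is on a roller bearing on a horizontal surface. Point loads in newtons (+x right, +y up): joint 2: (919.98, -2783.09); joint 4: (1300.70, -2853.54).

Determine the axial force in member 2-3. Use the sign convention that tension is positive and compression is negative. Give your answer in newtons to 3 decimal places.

-408.017

N=7 nodes, M=11 members, R=3 reactions → 2N=14, M+R=14
member 0 (0-1): L=3.6808, (cx,cy)=(0.1809,0.9835)
member 1 (0-2): L=1.5830, (cx,cy)=(1.0000,0.0000)
member 2 (1-2): L=3.7343, (cx,cy)=(0.2456,-0.9694)
member 3 (1-3): L=1.6017, (cx,cy)=(0.9571,-0.2897)
member 4 (2-3): L=3.2156, (cx,cy)=(0.1916,0.9815)
member 5 (2-4): L=1.3710, (cx,cy)=(1.0000,0.0000)
member 6 (3-4): L=3.2451, (cx,cy)=(0.2327,-0.9726)
member 7 (3-5): L=1.6766, (cx,cy)=(0.9603,0.2791)
member 8 (4-5): L=3.7235, (cx,cy)=(0.2296,0.9733)
member 9 (4-6): L=1.5460, (cx,cy)=(1.0000,0.0000)
member 10 (5-6): L=3.6893, (cx,cy)=(0.1873,-0.9823)
solve A·x = −loads:
  F[0-1] = -2831.1413 N (compression)
  F[0-2] = +2732.9500 N (tension)
  F[1-2] = +3284.1041 N (tension)
  F[1-3] = -1377.7921 N (compression)
  F[2-3] = -408.0172 N (compression)
  F[2-4] = +2697.5742 N (tension)
  F[3-4] = -389.0906 N (compression)
  F[3-5] = -1360.4196 N (compression)
  F[4-5] = +3320.6829 N (tension)
  F[4-6] = +543.8421 N (tension)
  F[5-6] = -2903.6049 N (compression)
  Rx@0 = -2220.6800 N
  Ry@0 = +2784.4103 N
  Ry@6 = +2852.2197 N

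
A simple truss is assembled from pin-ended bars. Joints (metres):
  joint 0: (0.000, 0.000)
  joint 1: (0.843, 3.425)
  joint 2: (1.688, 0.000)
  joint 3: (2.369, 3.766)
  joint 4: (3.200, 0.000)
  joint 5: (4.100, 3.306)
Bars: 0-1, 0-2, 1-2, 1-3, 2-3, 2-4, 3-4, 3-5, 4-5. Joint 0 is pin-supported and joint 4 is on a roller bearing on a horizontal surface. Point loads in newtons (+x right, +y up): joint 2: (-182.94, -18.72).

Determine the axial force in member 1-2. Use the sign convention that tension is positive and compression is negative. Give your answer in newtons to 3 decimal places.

8.160

N=6 nodes, M=9 members, R=3 reactions → 2N=12, M+R=12
member 0 (0-1): L=3.5272, (cx,cy)=(0.2390,0.9710)
member 1 (0-2): L=1.6880, (cx,cy)=(1.0000,0.0000)
member 2 (1-2): L=3.5277, (cx,cy)=(0.2395,-0.9709)
member 3 (1-3): L=1.5636, (cx,cy)=(0.9759,0.2181)
member 4 (2-3): L=3.8271, (cx,cy)=(0.1779,0.9840)
member 5 (2-4): L=1.5120, (cx,cy)=(1.0000,0.0000)
member 6 (3-4): L=3.8566, (cx,cy)=(0.2155,-0.9765)
member 7 (3-5): L=1.7911, (cx,cy)=(0.9665,-0.2568)
member 8 (4-5): L=3.4263, (cx,cy)=(0.2627,0.9649)
solve A·x = −loads:
  F[0-1] = -9.1092 N (compression)
  F[0-2] = -180.7629 N (compression)
  F[1-2] = +8.1595 N (tension)
  F[1-3] = -4.2334 N (compression)
  F[2-3] = +10.9732 N (tension)
  F[2-4] = +2.1790 N (tension)
  F[3-4] = -10.1123 N (compression)
  F[3-5] = -0.0000 N (compression)
  F[4-5] = +0.0000 N (tension)
  Rx@0 = +182.9400 N
  Ry@0 = +8.8452 N
  Ry@4 = +9.8748 N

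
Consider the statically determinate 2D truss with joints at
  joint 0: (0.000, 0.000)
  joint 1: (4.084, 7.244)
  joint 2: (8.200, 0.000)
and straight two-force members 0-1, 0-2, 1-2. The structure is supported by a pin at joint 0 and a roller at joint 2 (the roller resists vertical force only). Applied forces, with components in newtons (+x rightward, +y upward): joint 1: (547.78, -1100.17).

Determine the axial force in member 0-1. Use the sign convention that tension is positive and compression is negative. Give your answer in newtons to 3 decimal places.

N=3 nodes, M=3 members, R=3 reactions → 2N=6, M+R=6
member 0 (0-1): L=8.3159, (cx,cy)=(0.4911,0.8711)
member 1 (0-2): L=8.2000, (cx,cy)=(1.0000,0.0000)
member 2 (1-2): L=8.3317, (cx,cy)=(0.4940,-0.8695)
solve A·x = −loads:
  F[0-1] = -78.4236 N (compression)
  F[0-2] = +586.2943 N (tension)
  F[1-2] = -1186.7882 N (compression)
  Rx@0 = -547.7800 N
  Ry@0 = +68.3148 N
  Ry@2 = +1031.8552 N

-78.424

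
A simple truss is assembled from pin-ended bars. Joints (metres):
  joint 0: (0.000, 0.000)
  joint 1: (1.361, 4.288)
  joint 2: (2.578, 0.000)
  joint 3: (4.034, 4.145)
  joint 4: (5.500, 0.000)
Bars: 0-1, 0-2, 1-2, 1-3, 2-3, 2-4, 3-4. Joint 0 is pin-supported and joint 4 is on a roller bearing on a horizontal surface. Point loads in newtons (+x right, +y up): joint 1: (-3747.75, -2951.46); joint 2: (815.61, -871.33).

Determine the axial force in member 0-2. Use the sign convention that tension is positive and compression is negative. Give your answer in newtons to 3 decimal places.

N=5 nodes, M=7 members, R=3 reactions → 2N=10, M+R=10
member 0 (0-1): L=4.4988, (cx,cy)=(0.3025,0.9531)
member 1 (0-2): L=2.5780, (cx,cy)=(1.0000,0.0000)
member 2 (1-2): L=4.4574, (cx,cy)=(0.2730,-0.9620)
member 3 (1-3): L=2.6768, (cx,cy)=(0.9986,-0.0534)
member 4 (2-3): L=4.3933, (cx,cy)=(0.3314,0.9435)
member 5 (2-4): L=2.9220, (cx,cy)=(1.0000,0.0000)
member 6 (3-4): L=4.3966, (cx,cy)=(0.3334,-0.9428)
solve A·x = −loads:
  F[0-1] = -5881.5018 N (compression)
  F[0-2] = -1152.8408 N (compression)
  F[1-2] = +2690.6693 N (tension)
  F[1-3] = +1235.5770 N (tension)
  F[2-3] = -1819.9623 N (compression)
  F[2-4] = -630.6502 N (compression)
  F[3-4] = +1891.3526 N (tension)
  Rx@0 = +2932.1400 N
  Ry@0 = +5605.9039 N
  Ry@4 = -1783.1139 N

-1152.841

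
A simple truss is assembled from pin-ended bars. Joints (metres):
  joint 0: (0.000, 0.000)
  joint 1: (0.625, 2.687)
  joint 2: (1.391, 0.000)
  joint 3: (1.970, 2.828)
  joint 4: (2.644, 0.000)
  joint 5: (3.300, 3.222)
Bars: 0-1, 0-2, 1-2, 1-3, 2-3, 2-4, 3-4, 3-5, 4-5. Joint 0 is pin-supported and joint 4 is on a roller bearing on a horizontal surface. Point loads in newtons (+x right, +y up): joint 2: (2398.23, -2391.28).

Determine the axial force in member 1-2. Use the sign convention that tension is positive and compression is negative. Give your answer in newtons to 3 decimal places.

N=6 nodes, M=9 members, R=3 reactions → 2N=12, M+R=12
member 0 (0-1): L=2.7587, (cx,cy)=(0.2266,0.9740)
member 1 (0-2): L=1.3910, (cx,cy)=(1.0000,0.0000)
member 2 (1-2): L=2.7941, (cx,cy)=(0.2742,-0.9617)
member 3 (1-3): L=1.3524, (cx,cy)=(0.9945,0.1043)
member 4 (2-3): L=2.8867, (cx,cy)=(0.2006,0.9797)
member 5 (2-4): L=1.2530, (cx,cy)=(1.0000,0.0000)
member 6 (3-4): L=2.9072, (cx,cy)=(0.2318,-0.9728)
member 7 (3-5): L=1.3871, (cx,cy)=(0.9588,0.2840)
member 8 (4-5): L=3.2881, (cx,cy)=(0.1995,0.9799)
solve A·x = −loads:
  F[0-1] = -1163.4873 N (compression)
  F[0-2] = +2661.8221 N (tension)
  F[1-2] = +1116.2893 N (tension)
  F[1-3] = -572.7486 N (compression)
  F[2-3] = +1345.0956 N (tension)
  F[2-4] = +299.8310 N (tension)
  F[3-4] = -1293.2809 N (compression)
  F[3-5] = -0.0000 N (compression)
  F[4-5] = -0.0000 N (compression)
  Rx@0 = -2398.2300 N
  Ry@0 = +1133.2352 N
  Ry@4 = +1258.0448 N

1116.289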